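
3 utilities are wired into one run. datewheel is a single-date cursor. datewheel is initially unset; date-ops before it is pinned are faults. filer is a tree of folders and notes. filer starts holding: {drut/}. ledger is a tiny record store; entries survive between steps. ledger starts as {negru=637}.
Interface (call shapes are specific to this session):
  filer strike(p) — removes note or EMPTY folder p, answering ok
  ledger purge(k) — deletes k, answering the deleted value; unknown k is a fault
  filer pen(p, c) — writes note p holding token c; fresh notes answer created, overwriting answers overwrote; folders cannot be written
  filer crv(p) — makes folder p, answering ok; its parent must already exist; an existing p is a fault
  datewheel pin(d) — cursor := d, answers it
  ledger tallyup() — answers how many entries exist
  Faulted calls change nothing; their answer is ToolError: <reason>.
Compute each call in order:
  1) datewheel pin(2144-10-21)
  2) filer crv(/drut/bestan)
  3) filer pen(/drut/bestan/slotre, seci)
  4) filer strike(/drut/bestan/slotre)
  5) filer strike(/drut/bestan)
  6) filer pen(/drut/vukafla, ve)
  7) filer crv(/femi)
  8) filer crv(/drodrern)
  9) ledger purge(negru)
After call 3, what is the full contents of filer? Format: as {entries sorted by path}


-- datewheel pin(d=2144-10-21) : 2144-10-21
-- filer crv(p=/drut/bestan) : ok
-- filer pen(p=/drut/bestan/slotre, c=seci) : created
-- filer strike(p=/drut/bestan/slotre) : ok
-- filer strike(p=/drut/bestan) : ok
-- filer pen(p=/drut/vukafla, c=ve) : created
-- filer crv(p=/femi) : ok
-- filer crv(p=/drodrern) : ok
-- ledger purge(k=negru) : 637

Answer: {drut/, drut/bestan/, drut/bestan/slotre=seci}


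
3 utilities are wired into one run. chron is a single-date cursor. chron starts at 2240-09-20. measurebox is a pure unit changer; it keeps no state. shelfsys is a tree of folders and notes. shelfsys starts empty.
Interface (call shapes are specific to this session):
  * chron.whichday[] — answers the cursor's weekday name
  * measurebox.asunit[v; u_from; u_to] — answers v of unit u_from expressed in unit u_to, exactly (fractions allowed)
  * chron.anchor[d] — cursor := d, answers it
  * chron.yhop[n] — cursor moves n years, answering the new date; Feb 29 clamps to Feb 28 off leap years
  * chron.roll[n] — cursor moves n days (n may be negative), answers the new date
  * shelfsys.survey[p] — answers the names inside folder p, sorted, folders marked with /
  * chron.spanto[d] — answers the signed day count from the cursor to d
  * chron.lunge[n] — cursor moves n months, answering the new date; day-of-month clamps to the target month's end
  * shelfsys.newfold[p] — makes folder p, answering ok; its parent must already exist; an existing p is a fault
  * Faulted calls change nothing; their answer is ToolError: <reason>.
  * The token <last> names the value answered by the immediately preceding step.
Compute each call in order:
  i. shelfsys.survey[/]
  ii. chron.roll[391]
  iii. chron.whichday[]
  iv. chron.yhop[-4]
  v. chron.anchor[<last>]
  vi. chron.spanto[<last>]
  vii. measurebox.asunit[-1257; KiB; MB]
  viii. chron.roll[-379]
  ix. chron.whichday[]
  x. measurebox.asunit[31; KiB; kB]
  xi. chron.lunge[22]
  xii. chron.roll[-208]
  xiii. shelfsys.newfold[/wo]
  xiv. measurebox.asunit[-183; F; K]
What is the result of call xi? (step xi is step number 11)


Answer: 2238-08-02

Derivation:
~$ shelfsys.survey p→/
[out] []
~$ chron.roll n→391
[out] 2241-10-16
~$ chron.whichday
[out] Saturday
~$ chron.yhop n→-4
[out] 2237-10-16
~$ chron.anchor d→<last>
[out] 2237-10-16
~$ chron.spanto d→<last>
[out] 0
~$ measurebox.asunit v→-1257 u_from→KiB u_to→MB
[out] -20112/15625
~$ chron.roll n→-379
[out] 2236-10-02
~$ chron.whichday
[out] Sunday
~$ measurebox.asunit v→31 u_from→KiB u_to→kB
[out] 3968/125
~$ chron.lunge n→22
[out] 2238-08-02
~$ chron.roll n→-208
[out] 2238-01-06
~$ shelfsys.newfold p→/wo
[out] ok
~$ measurebox.asunit v→-183 u_from→F u_to→K
[out] 27667/180


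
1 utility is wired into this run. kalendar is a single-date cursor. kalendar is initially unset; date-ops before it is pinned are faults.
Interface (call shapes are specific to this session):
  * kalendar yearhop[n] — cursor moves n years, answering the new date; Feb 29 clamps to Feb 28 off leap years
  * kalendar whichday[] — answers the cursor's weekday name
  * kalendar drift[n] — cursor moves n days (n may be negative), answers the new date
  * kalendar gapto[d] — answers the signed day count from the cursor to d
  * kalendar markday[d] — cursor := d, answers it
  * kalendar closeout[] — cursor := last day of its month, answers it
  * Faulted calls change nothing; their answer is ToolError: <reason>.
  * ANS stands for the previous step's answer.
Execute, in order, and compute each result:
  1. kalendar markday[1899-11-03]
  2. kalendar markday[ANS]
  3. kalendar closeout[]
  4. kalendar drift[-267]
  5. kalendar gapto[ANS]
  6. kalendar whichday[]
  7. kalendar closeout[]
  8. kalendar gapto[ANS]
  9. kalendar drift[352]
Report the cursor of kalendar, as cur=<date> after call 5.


-- 1. kalendar markday(d→1899-11-03) ~> 1899-11-03
-- 2. kalendar markday(d→ANS) ~> 1899-11-03
-- 3. kalendar closeout() ~> 1899-11-30
-- 4. kalendar drift(n→-267) ~> 1899-03-08
-- 5. kalendar gapto(d→ANS) ~> 0
-- 6. kalendar whichday() ~> Wednesday
-- 7. kalendar closeout() ~> 1899-03-31
-- 8. kalendar gapto(d→ANS) ~> 0
-- 9. kalendar drift(n→352) ~> 1900-03-18

Answer: cur=1899-03-08


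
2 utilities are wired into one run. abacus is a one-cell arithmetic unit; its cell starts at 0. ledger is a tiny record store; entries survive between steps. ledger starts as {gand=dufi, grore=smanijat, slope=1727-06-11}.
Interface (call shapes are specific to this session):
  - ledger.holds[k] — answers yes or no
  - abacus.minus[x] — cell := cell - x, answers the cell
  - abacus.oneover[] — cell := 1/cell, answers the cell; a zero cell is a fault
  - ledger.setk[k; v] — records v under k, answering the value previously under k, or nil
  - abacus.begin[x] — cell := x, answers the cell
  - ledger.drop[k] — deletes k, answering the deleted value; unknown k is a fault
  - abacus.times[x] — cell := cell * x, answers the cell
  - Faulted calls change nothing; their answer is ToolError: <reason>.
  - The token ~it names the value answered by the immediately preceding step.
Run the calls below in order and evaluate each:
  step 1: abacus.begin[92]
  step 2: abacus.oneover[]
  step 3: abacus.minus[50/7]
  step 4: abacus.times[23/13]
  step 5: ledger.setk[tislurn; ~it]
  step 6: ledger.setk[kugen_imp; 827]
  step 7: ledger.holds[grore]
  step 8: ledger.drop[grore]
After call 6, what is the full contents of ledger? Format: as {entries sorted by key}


>> begin(92)
<< 92
>> oneover()
<< 1/92
>> minus(50/7)
<< -4593/644
>> times(23/13)
<< -4593/364
>> setk(tislurn, ~it)
<< nil
>> setk(kugen_imp, 827)
<< nil
>> holds(grore)
<< yes
>> drop(grore)
<< smanijat

Answer: {gand=dufi, grore=smanijat, kugen_imp=827, slope=1727-06-11, tislurn=-4593/364}


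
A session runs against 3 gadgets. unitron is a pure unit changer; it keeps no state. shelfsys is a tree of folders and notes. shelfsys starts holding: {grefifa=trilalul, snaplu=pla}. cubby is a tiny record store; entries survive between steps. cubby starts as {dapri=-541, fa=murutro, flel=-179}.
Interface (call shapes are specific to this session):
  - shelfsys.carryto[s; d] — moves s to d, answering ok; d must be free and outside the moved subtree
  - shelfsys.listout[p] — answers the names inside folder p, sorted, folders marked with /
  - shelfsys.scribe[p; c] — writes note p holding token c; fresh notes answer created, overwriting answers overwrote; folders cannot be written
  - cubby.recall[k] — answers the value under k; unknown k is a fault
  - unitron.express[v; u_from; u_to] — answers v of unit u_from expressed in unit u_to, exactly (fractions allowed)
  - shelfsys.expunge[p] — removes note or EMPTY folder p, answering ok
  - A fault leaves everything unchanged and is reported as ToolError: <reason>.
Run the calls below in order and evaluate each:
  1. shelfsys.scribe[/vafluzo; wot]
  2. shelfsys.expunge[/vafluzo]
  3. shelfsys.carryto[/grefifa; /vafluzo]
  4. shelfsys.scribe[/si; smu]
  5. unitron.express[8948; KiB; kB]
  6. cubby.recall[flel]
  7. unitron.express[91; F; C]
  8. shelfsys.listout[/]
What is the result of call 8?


Calling shelfsys.scribe on p: /vafluzo, c: wot, — result: created.
I call shelfsys.expunge on p: /vafluzo: ok.
Now I run shelfsys.carryto on s: /grefifa, d: /vafluzo, and see ok.
I try shelfsys.scribe on p: /si, c: smu, and observe created.
Calling unitron.express on v: 8948, u_from: KiB, u_to: kB, — result: 1145344/125.
Invoking cubby.recall on k: flel, and observe -179.
Now I run unitron.express on v: 91, u_from: F, u_to: C, yielding 295/9.
Now I run shelfsys.listout on p: /, and see [si, snaplu, vafluzo].

Answer: [si, snaplu, vafluzo]


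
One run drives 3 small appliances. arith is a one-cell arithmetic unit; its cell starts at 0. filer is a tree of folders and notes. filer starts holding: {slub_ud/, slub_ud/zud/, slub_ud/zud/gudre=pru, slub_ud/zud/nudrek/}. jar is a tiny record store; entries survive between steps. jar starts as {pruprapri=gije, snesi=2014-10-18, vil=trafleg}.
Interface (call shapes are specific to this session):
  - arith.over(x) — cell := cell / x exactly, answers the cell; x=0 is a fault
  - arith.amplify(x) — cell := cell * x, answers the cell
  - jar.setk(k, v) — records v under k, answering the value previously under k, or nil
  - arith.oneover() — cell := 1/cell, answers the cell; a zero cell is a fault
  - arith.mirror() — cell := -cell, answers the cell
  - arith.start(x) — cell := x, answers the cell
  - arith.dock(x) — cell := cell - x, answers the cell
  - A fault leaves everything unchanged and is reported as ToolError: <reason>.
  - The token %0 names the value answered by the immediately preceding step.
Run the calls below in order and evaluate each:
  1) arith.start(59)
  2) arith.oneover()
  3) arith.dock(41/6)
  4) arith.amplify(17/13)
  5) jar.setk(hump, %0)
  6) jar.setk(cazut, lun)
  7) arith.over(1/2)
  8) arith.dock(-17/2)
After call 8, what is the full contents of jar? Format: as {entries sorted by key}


>> arith.start(x→59)
<< 59
>> arith.oneover()
<< 1/59
>> arith.dock(x→41/6)
<< -2413/354
>> arith.amplify(x→17/13)
<< -41021/4602
>> jar.setk(k→hump, v→%0)
<< nil
>> jar.setk(k→cazut, v→lun)
<< nil
>> arith.over(x→1/2)
<< -41021/2301
>> arith.dock(x→-17/2)
<< -42925/4602

Answer: {cazut=lun, hump=-41021/4602, pruprapri=gije, snesi=2014-10-18, vil=trafleg}


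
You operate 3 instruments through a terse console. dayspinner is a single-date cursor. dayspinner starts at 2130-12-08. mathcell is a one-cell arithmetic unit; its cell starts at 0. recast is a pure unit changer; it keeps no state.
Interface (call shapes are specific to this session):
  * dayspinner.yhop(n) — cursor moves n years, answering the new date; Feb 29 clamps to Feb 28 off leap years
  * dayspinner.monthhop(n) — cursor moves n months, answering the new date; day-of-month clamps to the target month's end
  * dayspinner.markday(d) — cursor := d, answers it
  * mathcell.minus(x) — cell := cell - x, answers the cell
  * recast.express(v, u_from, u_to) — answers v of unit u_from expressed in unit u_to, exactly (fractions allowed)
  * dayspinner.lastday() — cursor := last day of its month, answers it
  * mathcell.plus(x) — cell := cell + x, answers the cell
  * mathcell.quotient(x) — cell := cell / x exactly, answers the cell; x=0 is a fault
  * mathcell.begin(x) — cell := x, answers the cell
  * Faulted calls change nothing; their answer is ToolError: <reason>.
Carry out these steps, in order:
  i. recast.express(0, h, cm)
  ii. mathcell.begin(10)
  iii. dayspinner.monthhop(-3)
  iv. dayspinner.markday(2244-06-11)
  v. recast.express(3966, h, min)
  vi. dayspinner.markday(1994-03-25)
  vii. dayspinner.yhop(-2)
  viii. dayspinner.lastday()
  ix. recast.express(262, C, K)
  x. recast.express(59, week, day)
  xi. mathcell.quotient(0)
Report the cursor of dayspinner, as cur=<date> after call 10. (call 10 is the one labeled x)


Answer: cur=1992-03-31

Derivation:
>>> recast.express v: 0 u_from: h u_to: cm
  ToolError: incompatible units
>>> mathcell.begin x: 10
  10
>>> dayspinner.monthhop n: -3
  2130-09-08
>>> dayspinner.markday d: 2244-06-11
  2244-06-11
>>> recast.express v: 3966 u_from: h u_to: min
  237960
>>> dayspinner.markday d: 1994-03-25
  1994-03-25
>>> dayspinner.yhop n: -2
  1992-03-25
>>> dayspinner.lastday
  1992-03-31
>>> recast.express v: 262 u_from: C u_to: K
  10703/20
>>> recast.express v: 59 u_from: week u_to: day
  413
>>> mathcell.quotient x: 0
  ToolError: division by zero


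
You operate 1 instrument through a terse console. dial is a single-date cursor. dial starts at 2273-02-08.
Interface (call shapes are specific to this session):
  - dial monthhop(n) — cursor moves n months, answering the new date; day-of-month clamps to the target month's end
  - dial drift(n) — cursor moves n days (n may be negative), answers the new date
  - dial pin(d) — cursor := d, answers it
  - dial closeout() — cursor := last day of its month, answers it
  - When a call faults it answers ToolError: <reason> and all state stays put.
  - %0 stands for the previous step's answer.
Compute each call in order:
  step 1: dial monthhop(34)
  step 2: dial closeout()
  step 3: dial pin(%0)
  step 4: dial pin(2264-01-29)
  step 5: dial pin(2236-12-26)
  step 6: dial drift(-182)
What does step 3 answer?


Answer: 2275-12-31

Derivation:
Act: dial monthhop[34]
Obs: 2275-12-08
Act: dial closeout[]
Obs: 2275-12-31
Act: dial pin[%0]
Obs: 2275-12-31
Act: dial pin[2264-01-29]
Obs: 2264-01-29
Act: dial pin[2236-12-26]
Obs: 2236-12-26
Act: dial drift[-182]
Obs: 2236-06-27


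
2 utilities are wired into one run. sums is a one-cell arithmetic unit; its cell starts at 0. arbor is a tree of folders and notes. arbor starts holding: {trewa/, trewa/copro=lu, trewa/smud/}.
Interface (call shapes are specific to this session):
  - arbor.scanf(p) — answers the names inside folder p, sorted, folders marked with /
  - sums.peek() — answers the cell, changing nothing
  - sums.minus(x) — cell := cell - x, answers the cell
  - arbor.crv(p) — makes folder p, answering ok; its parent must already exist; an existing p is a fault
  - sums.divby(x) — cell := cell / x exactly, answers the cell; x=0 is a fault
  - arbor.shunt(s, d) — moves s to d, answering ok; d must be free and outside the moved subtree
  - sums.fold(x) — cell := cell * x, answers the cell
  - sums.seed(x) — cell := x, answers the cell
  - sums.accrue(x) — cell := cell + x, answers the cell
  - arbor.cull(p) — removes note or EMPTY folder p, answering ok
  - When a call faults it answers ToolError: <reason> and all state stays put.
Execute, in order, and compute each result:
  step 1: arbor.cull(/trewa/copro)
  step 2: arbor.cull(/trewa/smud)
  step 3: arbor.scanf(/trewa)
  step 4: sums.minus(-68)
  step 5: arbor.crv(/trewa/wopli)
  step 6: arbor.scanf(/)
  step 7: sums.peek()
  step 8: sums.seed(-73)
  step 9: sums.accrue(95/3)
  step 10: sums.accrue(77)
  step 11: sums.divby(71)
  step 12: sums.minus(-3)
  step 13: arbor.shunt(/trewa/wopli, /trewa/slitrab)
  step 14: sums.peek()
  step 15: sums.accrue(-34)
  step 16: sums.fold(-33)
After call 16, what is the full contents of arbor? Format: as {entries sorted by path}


Answer: {trewa/, trewa/slitrab/}

Derivation:
-- arbor.cull(p→/trewa/copro) => ok
-- arbor.cull(p→/trewa/smud) => ok
-- arbor.scanf(p→/trewa) => []
-- sums.minus(x→-68) => 68
-- arbor.crv(p→/trewa/wopli) => ok
-- arbor.scanf(p→/) => [trewa/]
-- sums.peek() => 68
-- sums.seed(x→-73) => -73
-- sums.accrue(x→95/3) => -124/3
-- sums.accrue(x→77) => 107/3
-- sums.divby(x→71) => 107/213
-- sums.minus(x→-3) => 746/213
-- arbor.shunt(s→/trewa/wopli, d→/trewa/slitrab) => ok
-- sums.peek() => 746/213
-- sums.accrue(x→-34) => -6496/213
-- sums.fold(x→-33) => 71456/71


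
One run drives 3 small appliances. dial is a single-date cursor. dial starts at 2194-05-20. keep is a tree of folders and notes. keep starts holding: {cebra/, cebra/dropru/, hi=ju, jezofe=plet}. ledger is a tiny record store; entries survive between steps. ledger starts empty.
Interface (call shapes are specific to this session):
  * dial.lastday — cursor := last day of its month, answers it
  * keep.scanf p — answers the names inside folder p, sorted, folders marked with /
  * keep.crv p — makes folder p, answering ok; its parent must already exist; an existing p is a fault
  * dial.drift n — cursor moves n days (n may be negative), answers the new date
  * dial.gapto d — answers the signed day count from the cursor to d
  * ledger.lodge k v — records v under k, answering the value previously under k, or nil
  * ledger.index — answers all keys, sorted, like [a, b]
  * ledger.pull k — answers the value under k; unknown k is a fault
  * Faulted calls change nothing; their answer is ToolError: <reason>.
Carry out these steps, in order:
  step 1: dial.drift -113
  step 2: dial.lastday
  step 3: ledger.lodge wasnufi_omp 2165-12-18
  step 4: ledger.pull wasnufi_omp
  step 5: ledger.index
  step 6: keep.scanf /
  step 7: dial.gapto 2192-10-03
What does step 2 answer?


Answer: 2194-01-31

Derivation:
Do: dial.drift[n→-113]
See: 2194-01-27
Do: dial.lastday[]
See: 2194-01-31
Do: ledger.lodge[k→wasnufi_omp; v→2165-12-18]
See: nil
Do: ledger.pull[k→wasnufi_omp]
See: 2165-12-18
Do: ledger.index[]
See: [wasnufi_omp]
Do: keep.scanf[p→/]
See: [cebra/, hi, jezofe]
Do: dial.gapto[d→2192-10-03]
See: -485


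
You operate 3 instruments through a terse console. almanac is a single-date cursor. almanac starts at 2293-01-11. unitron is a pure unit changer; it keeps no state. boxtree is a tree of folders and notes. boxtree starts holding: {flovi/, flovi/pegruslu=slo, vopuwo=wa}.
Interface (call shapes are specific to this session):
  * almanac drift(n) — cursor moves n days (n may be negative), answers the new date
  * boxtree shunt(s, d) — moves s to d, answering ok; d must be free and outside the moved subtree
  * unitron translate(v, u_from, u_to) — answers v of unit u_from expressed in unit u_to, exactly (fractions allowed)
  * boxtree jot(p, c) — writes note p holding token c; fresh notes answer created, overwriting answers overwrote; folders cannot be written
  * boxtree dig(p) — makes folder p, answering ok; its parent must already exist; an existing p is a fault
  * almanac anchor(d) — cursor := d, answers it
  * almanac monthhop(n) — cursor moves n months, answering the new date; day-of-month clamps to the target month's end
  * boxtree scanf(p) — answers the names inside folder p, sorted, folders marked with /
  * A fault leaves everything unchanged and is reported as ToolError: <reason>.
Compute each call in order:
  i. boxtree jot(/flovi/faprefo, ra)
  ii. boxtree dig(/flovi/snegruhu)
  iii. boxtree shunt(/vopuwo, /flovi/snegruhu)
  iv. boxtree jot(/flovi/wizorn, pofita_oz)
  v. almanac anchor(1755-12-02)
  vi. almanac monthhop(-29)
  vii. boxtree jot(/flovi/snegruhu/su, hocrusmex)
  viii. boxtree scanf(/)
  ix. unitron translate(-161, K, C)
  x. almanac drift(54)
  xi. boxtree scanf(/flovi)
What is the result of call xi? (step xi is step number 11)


Answer: [faprefo, pegruslu, snegruhu/, wizorn]

Derivation:
==> boxtree jot(p: /flovi/faprefo, c: ra)
<== created
==> boxtree dig(p: /flovi/snegruhu)
<== ok
==> boxtree shunt(s: /vopuwo, d: /flovi/snegruhu)
<== ToolError: exists
==> boxtree jot(p: /flovi/wizorn, c: pofita_oz)
<== created
==> almanac anchor(d: 1755-12-02)
<== 1755-12-02
==> almanac monthhop(n: -29)
<== 1753-07-02
==> boxtree jot(p: /flovi/snegruhu/su, c: hocrusmex)
<== created
==> boxtree scanf(p: /)
<== [flovi/, vopuwo]
==> unitron translate(v: -161, u_from: K, u_to: C)
<== -8683/20
==> almanac drift(n: 54)
<== 1753-08-25
==> boxtree scanf(p: /flovi)
<== [faprefo, pegruslu, snegruhu/, wizorn]


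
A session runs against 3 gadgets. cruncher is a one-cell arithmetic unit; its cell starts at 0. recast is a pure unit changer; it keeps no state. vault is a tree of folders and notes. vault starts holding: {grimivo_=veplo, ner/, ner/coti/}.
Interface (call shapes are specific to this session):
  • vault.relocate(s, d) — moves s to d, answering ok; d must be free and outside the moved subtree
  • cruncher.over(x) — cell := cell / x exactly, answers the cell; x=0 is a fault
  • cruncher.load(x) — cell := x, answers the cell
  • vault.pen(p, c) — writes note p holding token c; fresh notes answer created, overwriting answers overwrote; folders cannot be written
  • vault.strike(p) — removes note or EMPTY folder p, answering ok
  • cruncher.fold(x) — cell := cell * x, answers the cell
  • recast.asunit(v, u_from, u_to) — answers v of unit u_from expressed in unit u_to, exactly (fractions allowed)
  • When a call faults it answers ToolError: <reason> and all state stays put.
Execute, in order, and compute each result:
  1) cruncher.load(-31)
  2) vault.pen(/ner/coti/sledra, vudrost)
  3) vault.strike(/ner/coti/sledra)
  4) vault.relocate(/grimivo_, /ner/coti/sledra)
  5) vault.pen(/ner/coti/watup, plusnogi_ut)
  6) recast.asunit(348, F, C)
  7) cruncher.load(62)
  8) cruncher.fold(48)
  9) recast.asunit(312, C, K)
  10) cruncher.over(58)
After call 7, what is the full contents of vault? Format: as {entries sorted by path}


Answer: {ner/, ner/coti/, ner/coti/sledra=veplo, ner/coti/watup=plusnogi_ut}

Derivation:
>>> load x='-31'
  -31
>>> pen p='/ner/coti/sledra' c='vudrost'
  created
>>> strike p='/ner/coti/sledra'
  ok
>>> relocate s='/grimivo_' d='/ner/coti/sledra'
  ok
>>> pen p='/ner/coti/watup' c='plusnogi_ut'
  created
>>> asunit v='348' u_from='F' u_to='C'
  1580/9
>>> load x='62'
  62
>>> fold x='48'
  2976
>>> asunit v='312' u_from='C' u_to='K'
  11703/20
>>> over x='58'
  1488/29


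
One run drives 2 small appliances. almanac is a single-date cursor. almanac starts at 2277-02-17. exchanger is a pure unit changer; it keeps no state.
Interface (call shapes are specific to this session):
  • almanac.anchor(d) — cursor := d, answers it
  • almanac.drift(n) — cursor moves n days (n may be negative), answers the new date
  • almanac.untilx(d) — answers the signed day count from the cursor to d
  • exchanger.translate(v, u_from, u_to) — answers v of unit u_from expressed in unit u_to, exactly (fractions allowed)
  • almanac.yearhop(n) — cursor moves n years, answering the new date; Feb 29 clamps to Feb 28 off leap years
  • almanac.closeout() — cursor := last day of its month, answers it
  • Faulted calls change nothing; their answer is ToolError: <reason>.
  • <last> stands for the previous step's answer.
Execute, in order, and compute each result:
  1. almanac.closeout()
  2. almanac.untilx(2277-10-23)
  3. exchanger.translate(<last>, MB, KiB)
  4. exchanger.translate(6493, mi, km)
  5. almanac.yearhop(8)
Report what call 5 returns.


Answer: 2285-02-28

Derivation:
>> closeout()
<< 2277-02-28
>> untilx(d=2277-10-23)
<< 237
>> translate(v=<last>, u_from=MB, u_to=KiB)
<< 3703125/16
>> translate(v=6493, u_from=mi, u_to=km)
<< 163272978/15625
>> yearhop(n=8)
<< 2285-02-28


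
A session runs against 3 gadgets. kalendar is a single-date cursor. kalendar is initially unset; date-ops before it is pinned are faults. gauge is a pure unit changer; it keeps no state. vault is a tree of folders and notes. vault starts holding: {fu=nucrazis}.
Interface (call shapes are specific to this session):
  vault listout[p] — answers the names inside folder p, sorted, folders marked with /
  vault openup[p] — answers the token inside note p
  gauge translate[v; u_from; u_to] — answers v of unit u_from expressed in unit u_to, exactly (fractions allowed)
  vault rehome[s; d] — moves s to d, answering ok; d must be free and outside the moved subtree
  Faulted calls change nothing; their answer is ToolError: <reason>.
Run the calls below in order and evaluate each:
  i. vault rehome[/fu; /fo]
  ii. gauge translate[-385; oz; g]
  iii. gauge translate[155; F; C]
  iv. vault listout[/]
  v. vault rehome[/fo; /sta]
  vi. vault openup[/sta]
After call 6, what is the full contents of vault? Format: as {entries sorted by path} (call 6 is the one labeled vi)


Answer: {sta=nucrazis}

Derivation:
>>> vault rehome s=/fu d=/fo
:: ok
>>> gauge translate v=-385 u_from=oz u_to=g
:: -3492661249/320000
>>> gauge translate v=155 u_from=F u_to=C
:: 205/3
>>> vault listout p=/
:: [fo]
>>> vault rehome s=/fo d=/sta
:: ok
>>> vault openup p=/sta
:: nucrazis


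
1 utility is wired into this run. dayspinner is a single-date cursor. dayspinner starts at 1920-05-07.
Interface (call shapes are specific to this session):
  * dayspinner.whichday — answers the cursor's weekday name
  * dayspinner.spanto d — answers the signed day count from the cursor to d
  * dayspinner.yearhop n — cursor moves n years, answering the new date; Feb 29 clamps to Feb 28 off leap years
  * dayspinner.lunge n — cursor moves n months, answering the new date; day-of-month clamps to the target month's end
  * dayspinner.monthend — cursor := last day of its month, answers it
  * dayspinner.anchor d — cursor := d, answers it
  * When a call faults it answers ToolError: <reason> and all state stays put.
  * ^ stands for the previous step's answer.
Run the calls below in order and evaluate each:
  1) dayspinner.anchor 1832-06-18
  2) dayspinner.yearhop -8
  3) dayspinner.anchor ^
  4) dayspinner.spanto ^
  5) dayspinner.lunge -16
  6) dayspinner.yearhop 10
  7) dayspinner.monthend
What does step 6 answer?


Answer: 1833-02-18

Derivation:
-- 1. anchor(1832-06-18) -> 1832-06-18
-- 2. yearhop(-8) -> 1824-06-18
-- 3. anchor(^) -> 1824-06-18
-- 4. spanto(^) -> 0
-- 5. lunge(-16) -> 1823-02-18
-- 6. yearhop(10) -> 1833-02-18
-- 7. monthend() -> 1833-02-28


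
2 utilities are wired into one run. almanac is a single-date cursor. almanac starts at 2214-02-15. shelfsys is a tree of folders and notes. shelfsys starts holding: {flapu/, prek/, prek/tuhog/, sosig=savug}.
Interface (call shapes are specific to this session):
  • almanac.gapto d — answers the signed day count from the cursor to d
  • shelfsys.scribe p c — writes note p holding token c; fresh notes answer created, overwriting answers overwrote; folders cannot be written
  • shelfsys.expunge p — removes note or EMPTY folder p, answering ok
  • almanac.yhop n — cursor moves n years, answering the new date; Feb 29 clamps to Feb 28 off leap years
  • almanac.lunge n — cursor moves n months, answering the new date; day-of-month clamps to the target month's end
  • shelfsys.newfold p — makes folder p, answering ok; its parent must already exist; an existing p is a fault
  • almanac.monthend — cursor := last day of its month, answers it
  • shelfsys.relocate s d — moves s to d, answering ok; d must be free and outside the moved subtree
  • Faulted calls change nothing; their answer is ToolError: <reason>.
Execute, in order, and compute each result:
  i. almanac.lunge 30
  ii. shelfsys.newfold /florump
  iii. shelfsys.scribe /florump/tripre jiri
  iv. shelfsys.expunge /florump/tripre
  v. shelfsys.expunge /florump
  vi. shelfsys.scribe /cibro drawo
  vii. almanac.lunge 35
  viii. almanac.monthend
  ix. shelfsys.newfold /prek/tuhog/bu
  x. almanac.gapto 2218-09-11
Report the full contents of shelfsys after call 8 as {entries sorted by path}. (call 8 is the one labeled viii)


I run lunge(n: 30), and get 2216-08-15.
I run newfold(p: /florump), and observe ok.
I use scribe(p: /florump/tripre, c: jiri), and get created.
I call expunge(p: /florump/tripre), — result: ok.
Invoking expunge(p: /florump), and see ok.
Then scribe(p: /cibro, c: drawo), — result: created.
Next I call lunge(n: 35), which returns 2219-07-15.
Now I run monthend(), and observe 2219-07-31.
I call newfold(p: /prek/tuhog/bu), and get ok.
I use gapto(d: 2218-09-11), which returns -323.

Answer: {cibro=drawo, flapu/, prek/, prek/tuhog/, sosig=savug}


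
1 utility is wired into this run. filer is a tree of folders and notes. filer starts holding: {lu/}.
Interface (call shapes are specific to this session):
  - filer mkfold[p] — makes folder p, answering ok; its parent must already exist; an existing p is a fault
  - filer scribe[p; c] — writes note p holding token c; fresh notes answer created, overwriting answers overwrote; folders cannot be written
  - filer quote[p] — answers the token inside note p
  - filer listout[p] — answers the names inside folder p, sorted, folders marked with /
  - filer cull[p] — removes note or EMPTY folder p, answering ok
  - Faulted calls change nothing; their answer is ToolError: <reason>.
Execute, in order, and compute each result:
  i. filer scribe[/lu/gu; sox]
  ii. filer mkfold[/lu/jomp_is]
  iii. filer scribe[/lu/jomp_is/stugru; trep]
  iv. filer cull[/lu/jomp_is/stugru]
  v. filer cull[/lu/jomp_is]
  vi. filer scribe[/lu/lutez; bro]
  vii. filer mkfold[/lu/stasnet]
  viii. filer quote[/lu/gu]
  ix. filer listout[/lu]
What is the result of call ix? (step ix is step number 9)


Answer: [gu, lutez, stasnet/]

Derivation:
>>> filer scribe p→/lu/gu c→sox
[out] created
>>> filer mkfold p→/lu/jomp_is
[out] ok
>>> filer scribe p→/lu/jomp_is/stugru c→trep
[out] created
>>> filer cull p→/lu/jomp_is/stugru
[out] ok
>>> filer cull p→/lu/jomp_is
[out] ok
>>> filer scribe p→/lu/lutez c→bro
[out] created
>>> filer mkfold p→/lu/stasnet
[out] ok
>>> filer quote p→/lu/gu
[out] sox
>>> filer listout p→/lu
[out] [gu, lutez, stasnet/]


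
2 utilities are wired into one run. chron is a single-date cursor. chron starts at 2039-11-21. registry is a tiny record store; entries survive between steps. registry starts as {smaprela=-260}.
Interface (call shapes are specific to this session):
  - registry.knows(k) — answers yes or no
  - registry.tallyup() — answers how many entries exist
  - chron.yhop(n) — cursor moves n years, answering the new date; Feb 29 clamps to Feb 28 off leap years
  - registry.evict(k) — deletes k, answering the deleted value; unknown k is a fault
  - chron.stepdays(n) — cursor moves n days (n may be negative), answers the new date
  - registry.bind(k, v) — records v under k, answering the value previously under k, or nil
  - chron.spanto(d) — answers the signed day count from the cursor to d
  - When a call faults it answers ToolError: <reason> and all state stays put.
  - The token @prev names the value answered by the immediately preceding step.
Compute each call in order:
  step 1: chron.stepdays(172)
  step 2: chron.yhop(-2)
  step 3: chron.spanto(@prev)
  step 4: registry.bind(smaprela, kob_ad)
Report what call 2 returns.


~$ stepdays n='172'
= 2040-05-11
~$ yhop n='-2'
= 2038-05-11
~$ spanto d='@prev'
= 0
~$ bind k='smaprela' v='kob_ad'
= -260

Answer: 2038-05-11


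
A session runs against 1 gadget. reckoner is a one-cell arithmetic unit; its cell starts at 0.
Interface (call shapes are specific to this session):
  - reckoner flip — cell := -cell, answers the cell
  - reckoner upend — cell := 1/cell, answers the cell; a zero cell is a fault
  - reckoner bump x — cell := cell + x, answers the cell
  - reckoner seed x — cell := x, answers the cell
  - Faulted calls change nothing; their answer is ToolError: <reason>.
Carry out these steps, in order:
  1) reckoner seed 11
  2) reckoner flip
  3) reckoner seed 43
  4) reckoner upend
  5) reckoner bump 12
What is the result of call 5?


CALL reckoner seed[11]
RET  11
CALL reckoner flip[]
RET  -11
CALL reckoner seed[43]
RET  43
CALL reckoner upend[]
RET  1/43
CALL reckoner bump[12]
RET  517/43

Answer: 517/43


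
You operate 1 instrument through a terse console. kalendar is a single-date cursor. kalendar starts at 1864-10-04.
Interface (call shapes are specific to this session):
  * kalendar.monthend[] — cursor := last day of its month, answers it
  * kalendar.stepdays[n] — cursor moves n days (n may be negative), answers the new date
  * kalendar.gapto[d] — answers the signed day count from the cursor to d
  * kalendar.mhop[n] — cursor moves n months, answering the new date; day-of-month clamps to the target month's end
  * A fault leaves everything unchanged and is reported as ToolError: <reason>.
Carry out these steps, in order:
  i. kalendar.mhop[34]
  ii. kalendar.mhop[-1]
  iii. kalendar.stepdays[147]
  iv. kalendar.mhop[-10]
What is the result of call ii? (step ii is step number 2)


Answer: 1867-07-04

Derivation:
CALL mhop[34]
RET  1867-08-04
CALL mhop[-1]
RET  1867-07-04
CALL stepdays[147]
RET  1867-11-28
CALL mhop[-10]
RET  1867-01-28


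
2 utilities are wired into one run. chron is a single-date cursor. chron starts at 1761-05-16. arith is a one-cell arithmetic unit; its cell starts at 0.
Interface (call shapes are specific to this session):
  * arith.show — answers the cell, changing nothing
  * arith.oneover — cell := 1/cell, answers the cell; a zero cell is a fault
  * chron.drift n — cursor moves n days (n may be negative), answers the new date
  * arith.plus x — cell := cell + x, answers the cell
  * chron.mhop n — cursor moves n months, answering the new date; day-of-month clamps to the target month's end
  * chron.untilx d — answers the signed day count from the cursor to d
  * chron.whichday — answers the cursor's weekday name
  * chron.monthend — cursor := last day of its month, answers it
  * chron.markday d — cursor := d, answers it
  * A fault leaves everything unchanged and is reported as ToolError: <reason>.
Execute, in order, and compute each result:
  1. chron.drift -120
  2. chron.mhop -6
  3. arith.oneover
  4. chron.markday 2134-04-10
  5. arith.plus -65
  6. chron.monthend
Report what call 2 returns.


Answer: 1760-07-16

Derivation:
CALL chron.drift[n: -120]
RET  1761-01-16
CALL chron.mhop[n: -6]
RET  1760-07-16
CALL arith.oneover[]
RET  ToolError: reciprocal of zero
CALL chron.markday[d: 2134-04-10]
RET  2134-04-10
CALL arith.plus[x: -65]
RET  -65
CALL chron.monthend[]
RET  2134-04-30


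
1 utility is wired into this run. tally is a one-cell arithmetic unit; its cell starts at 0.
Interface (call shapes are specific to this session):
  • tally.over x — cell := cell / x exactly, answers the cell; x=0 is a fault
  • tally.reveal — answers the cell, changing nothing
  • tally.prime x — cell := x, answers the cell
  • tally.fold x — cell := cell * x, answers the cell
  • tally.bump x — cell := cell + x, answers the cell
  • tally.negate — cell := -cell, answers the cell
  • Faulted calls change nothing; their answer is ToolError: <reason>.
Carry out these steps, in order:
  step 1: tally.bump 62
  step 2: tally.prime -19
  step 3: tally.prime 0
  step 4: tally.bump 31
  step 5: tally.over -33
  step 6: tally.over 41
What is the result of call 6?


Answer: -31/1353

Derivation:
# tally.bump(x: 62) -> 62
# tally.prime(x: -19) -> -19
# tally.prime(x: 0) -> 0
# tally.bump(x: 31) -> 31
# tally.over(x: -33) -> -31/33
# tally.over(x: 41) -> -31/1353


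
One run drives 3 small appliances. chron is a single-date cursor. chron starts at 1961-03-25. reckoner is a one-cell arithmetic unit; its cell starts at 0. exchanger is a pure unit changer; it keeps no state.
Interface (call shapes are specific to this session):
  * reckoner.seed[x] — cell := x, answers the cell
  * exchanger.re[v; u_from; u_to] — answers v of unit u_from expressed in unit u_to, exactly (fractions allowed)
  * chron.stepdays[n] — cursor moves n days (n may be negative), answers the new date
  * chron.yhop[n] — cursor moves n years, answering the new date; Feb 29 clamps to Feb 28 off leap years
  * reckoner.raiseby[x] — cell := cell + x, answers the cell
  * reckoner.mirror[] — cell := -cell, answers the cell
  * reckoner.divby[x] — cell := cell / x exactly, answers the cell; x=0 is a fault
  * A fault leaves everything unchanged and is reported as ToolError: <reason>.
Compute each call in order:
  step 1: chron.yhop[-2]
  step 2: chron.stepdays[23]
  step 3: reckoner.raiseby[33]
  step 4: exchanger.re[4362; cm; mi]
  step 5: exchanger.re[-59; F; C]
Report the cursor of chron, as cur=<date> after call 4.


>>> yhop n='-2'
= 1959-03-25
>>> stepdays n='23'
= 1959-04-17
>>> raiseby x='33'
= 33
>>> re v='4362' u_from='cm' u_to='mi'
= 3635/134112
>>> re v='-59' u_from='F' u_to='C'
= -455/9

Answer: cur=1959-04-17


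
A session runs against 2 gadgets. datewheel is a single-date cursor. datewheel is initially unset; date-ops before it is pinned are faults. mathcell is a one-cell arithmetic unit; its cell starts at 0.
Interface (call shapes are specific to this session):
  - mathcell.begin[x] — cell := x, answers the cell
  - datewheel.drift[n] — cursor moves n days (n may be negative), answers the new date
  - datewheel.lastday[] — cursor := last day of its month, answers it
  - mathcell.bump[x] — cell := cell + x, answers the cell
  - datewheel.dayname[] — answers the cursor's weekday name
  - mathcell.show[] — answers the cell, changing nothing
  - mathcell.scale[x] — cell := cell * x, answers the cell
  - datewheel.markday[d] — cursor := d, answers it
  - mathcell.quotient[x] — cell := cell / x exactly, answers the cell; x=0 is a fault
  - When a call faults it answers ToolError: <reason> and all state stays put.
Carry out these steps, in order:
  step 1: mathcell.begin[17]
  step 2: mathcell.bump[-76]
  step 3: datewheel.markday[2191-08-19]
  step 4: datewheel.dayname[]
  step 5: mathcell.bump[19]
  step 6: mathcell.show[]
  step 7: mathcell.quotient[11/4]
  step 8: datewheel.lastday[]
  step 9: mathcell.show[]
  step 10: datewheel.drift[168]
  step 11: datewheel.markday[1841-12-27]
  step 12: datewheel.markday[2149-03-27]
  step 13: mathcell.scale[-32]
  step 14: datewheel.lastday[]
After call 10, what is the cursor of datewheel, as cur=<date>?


→ mathcell.begin(x='17')
← 17
→ mathcell.bump(x='-76')
← -59
→ datewheel.markday(d='2191-08-19')
← 2191-08-19
→ datewheel.dayname()
← Friday
→ mathcell.bump(x='19')
← -40
→ mathcell.show()
← -40
→ mathcell.quotient(x='11/4')
← -160/11
→ datewheel.lastday()
← 2191-08-31
→ mathcell.show()
← -160/11
→ datewheel.drift(n='168')
← 2192-02-15
→ datewheel.markday(d='1841-12-27')
← 1841-12-27
→ datewheel.markday(d='2149-03-27')
← 2149-03-27
→ mathcell.scale(x='-32')
← 5120/11
→ datewheel.lastday()
← 2149-03-31

Answer: cur=2192-02-15


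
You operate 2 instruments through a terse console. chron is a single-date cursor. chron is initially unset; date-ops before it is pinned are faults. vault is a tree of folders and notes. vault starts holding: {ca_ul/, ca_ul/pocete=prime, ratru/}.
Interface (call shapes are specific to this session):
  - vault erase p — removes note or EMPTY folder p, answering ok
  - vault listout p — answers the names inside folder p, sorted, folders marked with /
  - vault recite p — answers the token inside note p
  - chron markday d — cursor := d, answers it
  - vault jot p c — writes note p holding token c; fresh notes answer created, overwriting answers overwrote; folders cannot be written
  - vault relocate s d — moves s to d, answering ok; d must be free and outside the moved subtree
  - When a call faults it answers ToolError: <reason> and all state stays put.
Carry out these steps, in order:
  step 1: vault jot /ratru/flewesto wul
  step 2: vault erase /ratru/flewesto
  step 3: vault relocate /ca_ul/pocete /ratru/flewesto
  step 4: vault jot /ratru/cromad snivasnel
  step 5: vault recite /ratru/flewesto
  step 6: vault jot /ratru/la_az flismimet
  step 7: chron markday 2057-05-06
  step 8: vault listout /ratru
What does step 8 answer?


·→ vault jot(p=/ratru/flewesto, c=wul)
·← created
·→ vault erase(p=/ratru/flewesto)
·← ok
·→ vault relocate(s=/ca_ul/pocete, d=/ratru/flewesto)
·← ok
·→ vault jot(p=/ratru/cromad, c=snivasnel)
·← created
·→ vault recite(p=/ratru/flewesto)
·← prime
·→ vault jot(p=/ratru/la_az, c=flismimet)
·← created
·→ chron markday(d=2057-05-06)
·← 2057-05-06
·→ vault listout(p=/ratru)
·← [cromad, flewesto, la_az]

Answer: [cromad, flewesto, la_az]
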